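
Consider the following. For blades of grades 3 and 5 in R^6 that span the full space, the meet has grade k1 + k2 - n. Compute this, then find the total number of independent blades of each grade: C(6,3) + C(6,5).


Meet grade = grade(A) + grade(B) - n
= 3 + 5 - 6 = 2
C(6,3) = 20
C(6,5) = 6
dim_A + dim_B = 20 + 6 = 26


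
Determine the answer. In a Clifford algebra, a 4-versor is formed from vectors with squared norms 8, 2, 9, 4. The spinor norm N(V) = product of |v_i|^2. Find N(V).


Spinor norm N(V) = |v1|^2 * |v2|^2 * ... * |v4|^2
= 8 * 2 * 9 * 4
Running product: 8, 16, 144, 576
N(V) = 576


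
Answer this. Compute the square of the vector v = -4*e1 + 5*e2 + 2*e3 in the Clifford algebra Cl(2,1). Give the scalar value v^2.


v^2 = sum of c_i^2 * e_i^2
Positive signature terms (e_i^2 = +1): (-4)^2 + 5^2 = 41
Negative signature terms (e_j^2 = -1): 2^2 = 4
v^2 = 41 - 4 = 37


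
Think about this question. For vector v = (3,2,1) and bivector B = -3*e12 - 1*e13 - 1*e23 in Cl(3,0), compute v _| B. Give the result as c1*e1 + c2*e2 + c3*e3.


Left contraction v _| B = <vB>_1 (grade-1 part of the geometric product vB).
Using e1_|e12 = e2, e2_|e12 = -e1, e1_|e13 = e3, e3_|e13 = -e1, e2_|e23 = e3, e3_|e23 = -e2:
e1 coeff: -v2*b12 - v3*b13 = -(2)*(-3) - (1)*(-1) = 7
e2 coeff: v1*b12 - v3*b23 = (3)*(-3) - (1)*(-1) = -8
e3 coeff: v1*b13 + v2*b23 = (3)*(-1) + (2)*(-1) = -5
v _| B = 7*e1 - 8*e2 - 5*e3


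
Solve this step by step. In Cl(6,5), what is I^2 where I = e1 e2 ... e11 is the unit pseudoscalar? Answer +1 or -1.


The pseudoscalar I = e1...e_n (product of all n generators) of Cl(p,q) satisfies I^2 = (-1)^(q + n(n-1)/2).
p = 6, q = 5, n = p + q = 11
n(n-1)/2 = 11 * 10 / 2 = 55
Exponent = q + n(n-1)/2 = 5 + 55 = 60
I^2 = (-1)^60 = +1


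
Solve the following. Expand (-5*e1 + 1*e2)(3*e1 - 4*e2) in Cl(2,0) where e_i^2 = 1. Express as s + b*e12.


Expand: (-5*e1 + 1*e2)(3*e1 - 4*e2)
= (-5)*3*e1e1 + (-5)*(-4)*e1e2 + 1*3*e2e1 + 1*(-4)*e2e2
Using e1^2 = e2^2 = 1, e2e1 = -e1e2:
Scalar part s = (-5)*3 + 1*(-4) = -15 + (-4) = -19
Bivector part b = (-5)*(-4) - 1*3 = 20 - 3 = 17
uv = -19 + 17*e12


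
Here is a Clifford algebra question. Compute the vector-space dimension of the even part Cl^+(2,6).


Even subalgebra dimension = 2^(n-1)
n = 2 + 6 = 8
2^(8 - 1) = 2^7 = 128
Verification: sum of C(8,k) for even k = 1 + 28 + 70 + 28 + 1 = 128
Result = 128


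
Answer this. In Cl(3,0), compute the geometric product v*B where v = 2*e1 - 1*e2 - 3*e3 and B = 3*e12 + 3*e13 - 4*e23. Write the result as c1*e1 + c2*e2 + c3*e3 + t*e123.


vB has grade-1 (vector) and grade-3 (trivector) parts: vB = (v _| B) + (v ^ B).
Vector part <vB>_1:
  e1: -v2*b12 - v3*b13 = -(-1)*(3) - (-3)*(3) = 12
  e2: v1*b12 - v3*b23 = (2)*(3) - (-3)*(-4) = -6
  e3: v1*b13 + v2*b23 = (2)*(3) + (-1)*(-4) = 10
Trivector part <vB>_3:
  e123: v1*b23 - v2*b13 + v3*b12 = (2)*(-4) - (-1)*(3) + (-3)*(3) = -14
vB = 12*e1 - 6*e2 + 10*e3 - 14*e123


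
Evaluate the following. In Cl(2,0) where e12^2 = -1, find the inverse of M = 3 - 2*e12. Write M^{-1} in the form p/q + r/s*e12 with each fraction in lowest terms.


M = 3 - 2*e12, where e12^2 = -1.
Since M commutes with its reverse ~M = a - b*e12, M * ~M = a^2 - b^2*e12^2 = a^2 + b^2.
So M^{-1} = ~M / (a^2 + b^2) = (a - b*e12)/(a^2 + b^2).
a^2 + b^2 = 9 + 4 = 13
Scalar part = 3/13 = 3/13
Bivector coeff = 2/13 = 2/13
M^{-1} = 3/13 + 2/13*e12


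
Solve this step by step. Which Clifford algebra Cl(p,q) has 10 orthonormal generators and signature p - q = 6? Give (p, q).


We need p + q = 10 and p - q = 6.
Adding: 2p = 10 + 6 = 16, so p = 8.
Then q = 10 - 8 = 2.
(p, q) = (8, 2)


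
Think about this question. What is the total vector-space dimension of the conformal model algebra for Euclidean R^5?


The conformal model of R^5 uses Cl(6,1): the 5 Euclidean generators plus two extra orthogonal generators e+ (e+^2 = +1) and e- (e-^2 = -1), from which the null vectors e0, einf are built.
Number of generators m = 5 + 2 = 7.
dim Cl(p,q) = 2^m = 2^7 = 128


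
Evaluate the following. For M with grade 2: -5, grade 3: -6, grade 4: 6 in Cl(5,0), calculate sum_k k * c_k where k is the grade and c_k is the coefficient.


Grade-weighted sum = sum of grade_k * coefficient_k
2*(-5) = -10
3*(-6) = -18
4*6 = 24
Total = -10 + (-18) + 24 = -4


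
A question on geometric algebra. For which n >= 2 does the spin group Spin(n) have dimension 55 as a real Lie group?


dim Spin(n) = dim so(n) = n(n-1)/2.
Solve n(n-1)/2 = 55, i.e. n^2 - n - 110 = 0.
Discriminant = 1 + 8*55 = 441
n = (1 + sqrt(441))/2 = (1 + 21)/2 = 11


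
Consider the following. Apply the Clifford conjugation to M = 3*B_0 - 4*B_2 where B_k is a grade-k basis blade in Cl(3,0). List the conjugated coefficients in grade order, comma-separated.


Clifford conjugate sign for grade k: (-1)^(k(k+1)/2)
Grade 0: (-1)^(0*1/2) = (-1)^0 = 1, coeff 3 -> 3
Grade 2: (-1)^(2*3/2) = (-1)^3 = -1, coeff -4 -> 4
Conjugated coefficients: 3, 4


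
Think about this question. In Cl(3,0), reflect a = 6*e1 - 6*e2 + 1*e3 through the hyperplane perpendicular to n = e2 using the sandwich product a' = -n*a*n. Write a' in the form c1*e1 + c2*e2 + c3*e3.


Reflection formula: a' = -n*a*n, with n = e2 (unit vector, n^2 = 1).
For reflection through hyperplane perp to e2:
The component along e2 flips sign, others stay.
a = (6, -6, 1)
a' = (6, 6, 1)
a' = 6*e1 + 6*e2 + 1*e3


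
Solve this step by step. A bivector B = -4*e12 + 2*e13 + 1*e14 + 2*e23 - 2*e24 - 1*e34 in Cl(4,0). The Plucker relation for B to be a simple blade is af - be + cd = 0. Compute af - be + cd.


Plucker relation: af - be + cd
a*f = (-4)*(-1) = 4
b*e = 2*(-2) = -4
c*d = 1*2 = 2
af - be + cd = 4 - (-4) + 2
= 10


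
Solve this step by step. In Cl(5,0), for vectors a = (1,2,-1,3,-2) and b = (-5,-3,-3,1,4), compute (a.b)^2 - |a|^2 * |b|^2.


a . b = 1*(-5) + 2*(-3) + (-1)*(-3) + 3*1 + (-2)*4
= -5 + (-6) + 3 + 3 + (-8) = -13
|a|^2 = 1^2 + 2^2 + (-1)^2 + 3^2 + (-2)^2 = 19
|b|^2 = (-5)^2 + (-3)^2 + (-3)^2 + 1^2 + 4^2 = 60
(a.b)^2 = (-13)^2 = 169
|a|^2 * |b|^2 = 19 * 60 = 1140
Result = 169 - 1140 = -971


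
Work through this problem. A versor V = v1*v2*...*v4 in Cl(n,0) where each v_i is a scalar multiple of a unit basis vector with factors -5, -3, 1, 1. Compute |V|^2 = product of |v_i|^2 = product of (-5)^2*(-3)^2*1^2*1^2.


Each vector v_i has |v_i|^2 = s_i^2
Squared scales: (-5)^2 = 25, (-3)^2 = 9, 1^2 = 1, 1^2 = 1
|V|^2 = 25 * 9 * 1 * 1
= 225


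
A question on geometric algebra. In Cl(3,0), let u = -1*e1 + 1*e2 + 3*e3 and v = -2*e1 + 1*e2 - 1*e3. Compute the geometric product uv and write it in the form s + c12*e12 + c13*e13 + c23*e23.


In Cl(3,0): e_i^2 = 1, e_ie_j = -e_je_i for i != j.
Scalar part = u . v = (-1)*(-2) + 1*1 + 3*(-1)
= 2 + 1 + (-3) = 0
e12 coeff = (-1)*1 - 1*(-2) = -1 - (-2) = 1
e13 coeff = (-1)*(-1) - 3*(-2) = 1 - (-6) = 7
e23 coeff = 1*(-1) - 3*1 = -1 - 3 = -4
uv = 0 + 1*e12 + 7*e13 - 4*e23


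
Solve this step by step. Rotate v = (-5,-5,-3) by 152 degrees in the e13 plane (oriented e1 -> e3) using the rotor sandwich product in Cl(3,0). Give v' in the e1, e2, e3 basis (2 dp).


Rotor R = cos(76deg) - sin(76deg)*e13
Rotation angle theta = 2 * 76 = 152 degrees in the e13 plane (e1 -> e3).
The component perpendicular to the plane (e2) is invariant: v'_2 = v2 = -5.00
cos(152deg) = -0.8829, sin(152deg) = 0.4695
v'_1 = v1*cos(theta) - v3*sin(theta) = -5*(-0.8829) - (-3)*0.4695 = 5.82
v'_3 = v1*sin(theta) + v3*cos(theta) = -5*0.4695 + (-3)*(-0.8829) = 0.30
v' = 5.82*e1 - 5.00*e2 + 0.30*e3


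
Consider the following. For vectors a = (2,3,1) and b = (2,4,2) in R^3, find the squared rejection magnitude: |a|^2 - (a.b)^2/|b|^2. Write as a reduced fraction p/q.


|a|^2 = 2^2 + 3^2 + 1^2 = 14
|b|^2 = 2^2 + 4^2 + 2^2 = 24
a . b = 2*2 + 3*4 + 1*2 = 18
(a.b)^2 = 18^2 = 324
|rej|^2 = 14 - 324/24
= (336 - 324)/24
= 12/24
In lowest terms: 1/2


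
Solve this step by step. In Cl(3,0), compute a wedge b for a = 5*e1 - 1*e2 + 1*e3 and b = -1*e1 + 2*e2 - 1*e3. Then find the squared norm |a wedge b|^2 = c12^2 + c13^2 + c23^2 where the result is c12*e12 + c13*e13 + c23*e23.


a wedge b = (a1*b2 - a2*b1)*e12 + (a1*b3 - a3*b1)*e13 + (a2*b3 - a3*b2)*e23
e12 coeff: 5*2 - (-1)*(-1) = 10 - 1 = 9
e13 coeff: 5*(-1) - 1*(-1) = -5 - (-1) = -4
e23 coeff: (-1)*(-1) - 1*2 = 1 - 2 = -1
|a wedge b|^2 = 9^2 + (-4)^2 + (-1)^2
= 81 + 16 + 1
= 98


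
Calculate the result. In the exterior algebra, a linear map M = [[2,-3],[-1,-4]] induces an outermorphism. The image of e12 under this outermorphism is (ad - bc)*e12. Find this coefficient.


The outermorphism of a linear map f sends e1^e2 to f(e1)^f(e2).
f(e1) = 2*e1 - 1*e2
f(e2) = -3*e1 - 4*e2
f(e1) ^ f(e2) = (2*e1 - 1*e2) ^ (-3*e1 - 4*e2)
= 2*(-4)*e12 + (-1)*(-3)*e21
= (-8 - 3)*e12
= -11*e12
Coefficient = -11


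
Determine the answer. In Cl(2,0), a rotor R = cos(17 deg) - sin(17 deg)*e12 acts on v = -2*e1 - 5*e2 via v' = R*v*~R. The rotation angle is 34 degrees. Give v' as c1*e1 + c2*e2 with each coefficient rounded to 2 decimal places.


Rotor R = cos(17deg) - sin(17deg)*e12
Rotation angle theta = 2 * 17 = 34 degrees
v' = R*v*~R rotates v by theta.
cos(34deg) = 0.8290, sin(34deg) = 0.5592
v'_1 = -2*cos(34deg) - (-5)*sin(34deg)
= -2*0.8290 - (-5)*0.5592
= 1.14
v'_2 = -2*sin(34deg) + (-5)*cos(34deg)
= -2*0.5592 + (-5)*0.8290
= -5.26
v' = 1.14*e1 - 5.26*e2


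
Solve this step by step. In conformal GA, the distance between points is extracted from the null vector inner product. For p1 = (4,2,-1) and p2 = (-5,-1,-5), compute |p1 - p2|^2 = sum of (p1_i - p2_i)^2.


p1 - p2 = (9, 3, 4)
|p1 - p2|^2 = 9^2 + 3^2 + 4^2
= 81 + 9 + 16
= 106


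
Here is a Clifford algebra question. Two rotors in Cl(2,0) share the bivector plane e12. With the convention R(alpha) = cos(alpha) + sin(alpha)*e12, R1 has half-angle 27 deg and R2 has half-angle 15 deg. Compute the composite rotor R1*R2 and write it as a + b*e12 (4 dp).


Same-plane rotors commute and their half-angles add:
R1*R2 = cos(a1 + a2) + sin(a1 + a2)*e12.
a1 + a2 = 27 + 15 = 42 deg
cos(42 deg) = 0.7431
sin(42 deg) = 0.6691
R1*R2 = 0.7431 + 0.6691*e12


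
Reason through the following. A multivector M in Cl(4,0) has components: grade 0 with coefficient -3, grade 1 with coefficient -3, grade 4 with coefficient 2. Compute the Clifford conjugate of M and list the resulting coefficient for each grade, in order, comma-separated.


Clifford conjugate sign for grade k: (-1)^(k(k+1)/2)
Grade 0: (-1)^(0*1/2) = (-1)^0 = 1, coeff -3 -> -3
Grade 1: (-1)^(1*2/2) = (-1)^1 = -1, coeff -3 -> 3
Grade 4: (-1)^(4*5/2) = (-1)^10 = 1, coeff 2 -> 2
Conjugated coefficients: -3, 3, 2


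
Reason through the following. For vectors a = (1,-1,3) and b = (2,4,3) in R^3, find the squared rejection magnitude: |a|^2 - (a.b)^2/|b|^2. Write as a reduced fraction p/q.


|a|^2 = 1^2 + (-1)^2 + 3^2 = 11
|b|^2 = 2^2 + 4^2 + 3^2 = 29
a . b = 1*2 + (-1)*4 + 3*3 = 7
(a.b)^2 = 7^2 = 49
|rej|^2 = 11 - 49/29
= (319 - 49)/29
= 270/29
In lowest terms: 270/29


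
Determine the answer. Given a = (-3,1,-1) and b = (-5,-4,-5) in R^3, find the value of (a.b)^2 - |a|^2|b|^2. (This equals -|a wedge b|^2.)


a . b = (-3)*(-5) + 1*(-4) + (-1)*(-5)
= 15 + (-4) + 5 = 16
|a|^2 = (-3)^2 + 1^2 + (-1)^2 = 11
|b|^2 = (-5)^2 + (-4)^2 + (-5)^2 = 66
(a.b)^2 = 16^2 = 256
|a|^2 * |b|^2 = 11 * 66 = 726
Result = 256 - 726 = -470


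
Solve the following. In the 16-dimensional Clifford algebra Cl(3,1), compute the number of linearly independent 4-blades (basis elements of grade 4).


Number of grade-k basis blades in Cl(p,q) with n = p + q is C(n, k).
n = 3 + 1 = 4
C(4, 4) = 4! / (4! * 0!)
= 24 / (24 * 1)
= 1


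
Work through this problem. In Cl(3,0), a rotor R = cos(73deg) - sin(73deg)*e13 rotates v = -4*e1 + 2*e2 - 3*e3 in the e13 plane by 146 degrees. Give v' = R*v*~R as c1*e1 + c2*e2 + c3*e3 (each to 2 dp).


Rotor R = cos(73deg) - sin(73deg)*e13
Rotation angle theta = 2 * 73 = 146 degrees in the e13 plane (e1 -> e3).
The component perpendicular to the plane (e2) is invariant: v'_2 = v2 = 2.00
cos(146deg) = -0.8290, sin(146deg) = 0.5592
v'_1 = v1*cos(theta) - v3*sin(theta) = -4*(-0.8290) - (-3)*0.5592 = 4.99
v'_3 = v1*sin(theta) + v3*cos(theta) = -4*0.5592 + (-3)*(-0.8290) = 0.25
v' = 4.99*e1 + 2.00*e2 + 0.25*e3


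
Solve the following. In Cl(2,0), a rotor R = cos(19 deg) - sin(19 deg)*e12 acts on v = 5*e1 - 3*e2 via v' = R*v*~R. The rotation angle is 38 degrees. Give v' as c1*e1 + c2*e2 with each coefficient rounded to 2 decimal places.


Rotor R = cos(19deg) - sin(19deg)*e12
Rotation angle theta = 2 * 19 = 38 degrees
v' = R*v*~R rotates v by theta.
cos(38deg) = 0.7880, sin(38deg) = 0.6157
v'_1 = 5*cos(38deg) - (-3)*sin(38deg)
= 5*0.7880 - (-3)*0.6157
= 5.79
v'_2 = 5*sin(38deg) + (-3)*cos(38deg)
= 5*0.6157 + (-3)*0.7880
= 0.71
v' = 5.79*e1 + 0.71*e2


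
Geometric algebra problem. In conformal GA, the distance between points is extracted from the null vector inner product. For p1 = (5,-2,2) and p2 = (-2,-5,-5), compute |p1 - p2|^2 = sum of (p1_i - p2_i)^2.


p1 - p2 = (7, 3, 7)
|p1 - p2|^2 = 7^2 + 3^2 + 7^2
= 49 + 9 + 49
= 107


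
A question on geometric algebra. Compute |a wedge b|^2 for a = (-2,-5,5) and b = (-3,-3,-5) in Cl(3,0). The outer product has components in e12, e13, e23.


a wedge b = (a1*b2 - a2*b1)*e12 + (a1*b3 - a3*b1)*e13 + (a2*b3 - a3*b2)*e23
e12 coeff: (-2)*(-3) - (-5)*(-3) = 6 - 15 = -9
e13 coeff: (-2)*(-5) - 5*(-3) = 10 - (-15) = 25
e23 coeff: (-5)*(-5) - 5*(-3) = 25 - (-15) = 40
|a wedge b|^2 = (-9)^2 + 25^2 + 40^2
= 81 + 625 + 1600
= 2306


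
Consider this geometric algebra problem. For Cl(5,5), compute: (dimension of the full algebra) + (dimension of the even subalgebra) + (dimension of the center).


n = 5 + 5 = 10
Total dim = 2^10 = 1024
Even subalgebra dim = 2^9 = 512
n is even, so center dim = 1
Sum = 1024 + 512 + 1 = 1537


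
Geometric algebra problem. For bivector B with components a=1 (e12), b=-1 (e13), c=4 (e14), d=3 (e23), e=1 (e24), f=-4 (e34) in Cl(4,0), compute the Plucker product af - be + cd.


Plucker relation: af - be + cd
a*f = 1*(-4) = -4
b*e = (-1)*1 = -1
c*d = 4*3 = 12
af - be + cd = -4 - (-1) + 12
= 9


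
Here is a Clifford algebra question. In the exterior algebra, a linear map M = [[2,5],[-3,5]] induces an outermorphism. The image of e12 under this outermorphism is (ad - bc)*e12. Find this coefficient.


The outermorphism of a linear map f sends e1^e2 to f(e1)^f(e2).
f(e1) = 2*e1 - 3*e2
f(e2) = 5*e1 + 5*e2
f(e1) ^ f(e2) = (2*e1 - 3*e2) ^ (5*e1 + 5*e2)
= 2*5*e12 + (-3)*5*e21
= (10 - (-15))*e12
= 25*e12
Coefficient = 25


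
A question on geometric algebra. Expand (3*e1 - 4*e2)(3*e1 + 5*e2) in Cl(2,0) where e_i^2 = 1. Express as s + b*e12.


Expand: (3*e1 - 4*e2)(3*e1 + 5*e2)
= 3*3*e1e1 + 3*5*e1e2 + (-4)*3*e2e1 + (-4)*5*e2e2
Using e1^2 = e2^2 = 1, e2e1 = -e1e2:
Scalar part s = 3*3 + (-4)*5 = 9 + (-20) = -11
Bivector part b = 3*5 - (-4)*3 = 15 - (-12) = 27
uv = -11 + 27*e12


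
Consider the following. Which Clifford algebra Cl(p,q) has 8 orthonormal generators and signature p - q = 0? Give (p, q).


We need p + q = 8 and p - q = 0.
Adding: 2p = 8 + 0 = 8, so p = 4.
Then q = 8 - 4 = 4.
(p, q) = (4, 4)


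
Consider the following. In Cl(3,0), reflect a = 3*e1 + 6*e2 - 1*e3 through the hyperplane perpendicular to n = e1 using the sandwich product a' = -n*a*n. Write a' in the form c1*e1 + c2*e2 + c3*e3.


Reflection formula: a' = -n*a*n, with n = e1 (unit vector, n^2 = 1).
For reflection through hyperplane perp to e1:
The component along e1 flips sign, others stay.
a = (3, 6, -1)
a' = (-3, 6, -1)
a' = -3*e1 + 6*e2 - 1*e3


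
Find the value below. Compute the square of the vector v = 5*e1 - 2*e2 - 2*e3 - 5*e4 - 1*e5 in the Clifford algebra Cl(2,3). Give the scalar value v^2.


v^2 = sum of c_i^2 * e_i^2
Positive signature terms (e_i^2 = +1): 5^2 + (-2)^2 = 29
Negative signature terms (e_j^2 = -1): (-2)^2 + (-5)^2 + (-1)^2 = 30
v^2 = 29 - 30 = -1


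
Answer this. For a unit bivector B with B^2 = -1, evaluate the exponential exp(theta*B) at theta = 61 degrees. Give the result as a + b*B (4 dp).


For a unit bivector B with B^2 = -1, the exponential series gives
e^(theta*B) = cos(theta) + sin(theta)*B (the GA analogue of Euler's formula).
theta = 61 degrees = 1.064651 rad
cos(61 deg) = 0.4848
sin(61 deg) = 0.8746
exp(theta*B) = 0.4848 + 0.8746*B


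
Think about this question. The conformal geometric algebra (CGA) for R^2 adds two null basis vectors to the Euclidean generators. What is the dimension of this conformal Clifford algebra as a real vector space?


The conformal model of R^2 uses Cl(3,1): the 2 Euclidean generators plus two extra orthogonal generators e+ (e+^2 = +1) and e- (e-^2 = -1), from which the null vectors e0, einf are built.
Number of generators m = 2 + 2 = 4.
dim Cl(p,q) = 2^m = 2^4 = 16


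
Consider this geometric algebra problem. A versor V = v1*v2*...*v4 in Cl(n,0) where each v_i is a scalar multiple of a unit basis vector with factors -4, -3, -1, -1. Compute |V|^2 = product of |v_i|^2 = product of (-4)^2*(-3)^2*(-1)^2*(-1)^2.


Each vector v_i has |v_i|^2 = s_i^2
Squared scales: (-4)^2 = 16, (-3)^2 = 9, (-1)^2 = 1, (-1)^2 = 1
|V|^2 = 16 * 9 * 1 * 1
= 144


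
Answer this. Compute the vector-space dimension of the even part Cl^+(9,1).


Even subalgebra dimension = 2^(n-1)
n = 9 + 1 = 10
2^(10 - 1) = 2^9 = 512
Verification: sum of C(10,k) for even k = 1 + 45 + 210 + 210 + 45 + 1 = 512
Result = 512


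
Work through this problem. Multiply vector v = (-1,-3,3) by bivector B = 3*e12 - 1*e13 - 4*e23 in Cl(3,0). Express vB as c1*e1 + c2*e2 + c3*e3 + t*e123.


vB has grade-1 (vector) and grade-3 (trivector) parts: vB = (v _| B) + (v ^ B).
Vector part <vB>_1:
  e1: -v2*b12 - v3*b13 = -(-3)*(3) - (3)*(-1) = 12
  e2: v1*b12 - v3*b23 = (-1)*(3) - (3)*(-4) = 9
  e3: v1*b13 + v2*b23 = (-1)*(-1) + (-3)*(-4) = 13
Trivector part <vB>_3:
  e123: v1*b23 - v2*b13 + v3*b12 = (-1)*(-4) - (-3)*(-1) + (3)*(3) = 10
vB = 12*e1 + 9*e2 + 13*e3 + 10*e123


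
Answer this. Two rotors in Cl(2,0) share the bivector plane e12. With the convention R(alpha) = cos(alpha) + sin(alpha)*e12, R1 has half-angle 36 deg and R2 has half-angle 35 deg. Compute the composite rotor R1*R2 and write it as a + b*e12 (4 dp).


Same-plane rotors commute and their half-angles add:
R1*R2 = cos(a1 + a2) + sin(a1 + a2)*e12.
a1 + a2 = 36 + 35 = 71 deg
cos(71 deg) = 0.3256
sin(71 deg) = 0.9455
R1*R2 = 0.3256 + 0.9455*e12


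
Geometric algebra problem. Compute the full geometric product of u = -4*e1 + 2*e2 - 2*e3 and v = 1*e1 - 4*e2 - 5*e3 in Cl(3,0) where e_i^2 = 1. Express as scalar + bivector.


In Cl(3,0): e_i^2 = 1, e_ie_j = -e_je_i for i != j.
Scalar part = u . v = (-4)*1 + 2*(-4) + (-2)*(-5)
= -4 + (-8) + 10 = -2
e12 coeff = (-4)*(-4) - 2*1 = 16 - 2 = 14
e13 coeff = (-4)*(-5) - (-2)*1 = 20 - (-2) = 22
e23 coeff = 2*(-5) - (-2)*(-4) = -10 - 8 = -18
uv = -2 + 14*e12 + 22*e13 - 18*e23


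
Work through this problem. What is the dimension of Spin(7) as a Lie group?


Spin(n) double-covers SO(n); both have Lie algebra so(n) of dimension n(n-1)/2.
n = 7
n(n-1) = 7 * 6 = 42
dim Spin(7) = 42/2 = 21


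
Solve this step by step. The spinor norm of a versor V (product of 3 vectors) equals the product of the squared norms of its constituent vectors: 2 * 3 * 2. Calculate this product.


Spinor norm N(V) = |v1|^2 * |v2|^2 * ... * |v3|^2
= 2 * 3 * 2
Running product: 2, 6, 12
N(V) = 12


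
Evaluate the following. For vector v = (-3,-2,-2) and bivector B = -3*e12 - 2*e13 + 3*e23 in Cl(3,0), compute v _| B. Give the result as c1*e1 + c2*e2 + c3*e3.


Left contraction v _| B = <vB>_1 (grade-1 part of the geometric product vB).
Using e1_|e12 = e2, e2_|e12 = -e1, e1_|e13 = e3, e3_|e13 = -e1, e2_|e23 = e3, e3_|e23 = -e2:
e1 coeff: -v2*b12 - v3*b13 = -(-2)*(-3) - (-2)*(-2) = -10
e2 coeff: v1*b12 - v3*b23 = (-3)*(-3) - (-2)*(3) = 15
e3 coeff: v1*b13 + v2*b23 = (-3)*(-2) + (-2)*(3) = 0
v _| B = -10*e1 + 15*e2 + 0*e3


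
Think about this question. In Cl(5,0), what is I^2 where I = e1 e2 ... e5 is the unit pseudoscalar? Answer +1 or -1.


The pseudoscalar I = e1...e_n (product of all n generators) of Cl(p,q) satisfies I^2 = (-1)^(q + n(n-1)/2).
p = 5, q = 0, n = p + q = 5
n(n-1)/2 = 5 * 4 / 2 = 10
Exponent = q + n(n-1)/2 = 0 + 10 = 10
I^2 = (-1)^10 = +1


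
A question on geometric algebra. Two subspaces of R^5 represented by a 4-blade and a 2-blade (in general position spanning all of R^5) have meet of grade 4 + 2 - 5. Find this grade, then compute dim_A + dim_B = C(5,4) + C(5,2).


Meet grade = grade(A) + grade(B) - n
= 4 + 2 - 5 = 1
C(5,4) = 5
C(5,2) = 10
dim_A + dim_B = 5 + 10 = 15


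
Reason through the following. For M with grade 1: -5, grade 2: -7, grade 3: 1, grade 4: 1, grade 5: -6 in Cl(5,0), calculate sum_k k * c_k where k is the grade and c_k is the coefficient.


Grade-weighted sum = sum of grade_k * coefficient_k
1*(-5) = -5
2*(-7) = -14
3*1 = 3
4*1 = 4
5*(-6) = -30
Total = -5 + (-14) + 3 + 4 + (-30) = -42


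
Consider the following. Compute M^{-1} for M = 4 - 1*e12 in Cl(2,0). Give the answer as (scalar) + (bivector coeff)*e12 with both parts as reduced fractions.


M = 4 - 1*e12, where e12^2 = -1.
Since M commutes with its reverse ~M = a - b*e12, M * ~M = a^2 - b^2*e12^2 = a^2 + b^2.
So M^{-1} = ~M / (a^2 + b^2) = (a - b*e12)/(a^2 + b^2).
a^2 + b^2 = 16 + 1 = 17
Scalar part = 4/17 = 4/17
Bivector coeff = 1/17 = 1/17
M^{-1} = 4/17 + 1/17*e12


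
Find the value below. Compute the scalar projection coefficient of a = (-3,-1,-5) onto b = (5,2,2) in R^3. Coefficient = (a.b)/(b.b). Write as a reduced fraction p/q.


Projection coefficient = (a . b) / (b . b)
a . b = (-3)*5 + (-1)*2 + (-5)*2
= -15 + (-2) + (-10) = -27
b . b = 5^2 + 2^2 + 2^2
= 25 + 4 + 4 = 33
Coefficient = -27/33
In lowest terms: -9/11


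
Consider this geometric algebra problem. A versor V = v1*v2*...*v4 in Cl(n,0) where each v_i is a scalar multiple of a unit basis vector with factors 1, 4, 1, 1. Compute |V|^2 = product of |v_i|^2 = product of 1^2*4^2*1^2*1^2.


Each vector v_i has |v_i|^2 = s_i^2
Squared scales: 1^2 = 1, 4^2 = 16, 1^2 = 1, 1^2 = 1
|V|^2 = 1 * 16 * 1 * 1
= 16


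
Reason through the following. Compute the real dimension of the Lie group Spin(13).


Spin(n) double-covers SO(n); both have Lie algebra so(n) of dimension n(n-1)/2.
n = 13
n(n-1) = 13 * 12 = 156
dim Spin(13) = 156/2 = 78


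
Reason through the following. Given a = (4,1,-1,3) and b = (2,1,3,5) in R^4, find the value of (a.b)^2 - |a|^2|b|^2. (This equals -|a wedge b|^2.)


a . b = 4*2 + 1*1 + (-1)*3 + 3*5
= 8 + 1 + (-3) + 15 = 21
|a|^2 = 4^2 + 1^2 + (-1)^2 + 3^2 = 27
|b|^2 = 2^2 + 1^2 + 3^2 + 5^2 = 39
(a.b)^2 = 21^2 = 441
|a|^2 * |b|^2 = 27 * 39 = 1053
Result = 441 - 1053 = -612


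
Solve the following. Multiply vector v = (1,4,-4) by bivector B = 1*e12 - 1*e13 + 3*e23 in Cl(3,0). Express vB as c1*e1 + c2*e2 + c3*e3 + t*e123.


vB has grade-1 (vector) and grade-3 (trivector) parts: vB = (v _| B) + (v ^ B).
Vector part <vB>_1:
  e1: -v2*b12 - v3*b13 = -(4)*(1) - (-4)*(-1) = -8
  e2: v1*b12 - v3*b23 = (1)*(1) - (-4)*(3) = 13
  e3: v1*b13 + v2*b23 = (1)*(-1) + (4)*(3) = 11
Trivector part <vB>_3:
  e123: v1*b23 - v2*b13 + v3*b12 = (1)*(3) - (4)*(-1) + (-4)*(1) = 3
vB = -8*e1 + 13*e2 + 11*e3 + 3*e123


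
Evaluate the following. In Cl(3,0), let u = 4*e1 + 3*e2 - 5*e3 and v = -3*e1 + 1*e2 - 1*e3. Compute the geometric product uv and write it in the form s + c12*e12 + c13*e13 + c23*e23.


In Cl(3,0): e_i^2 = 1, e_ie_j = -e_je_i for i != j.
Scalar part = u . v = 4*(-3) + 3*1 + (-5)*(-1)
= -12 + 3 + 5 = -4
e12 coeff = 4*1 - 3*(-3) = 4 - (-9) = 13
e13 coeff = 4*(-1) - (-5)*(-3) = -4 - 15 = -19
e23 coeff = 3*(-1) - (-5)*1 = -3 - (-5) = 2
uv = -4 + 13*e12 - 19*e13 + 2*e23


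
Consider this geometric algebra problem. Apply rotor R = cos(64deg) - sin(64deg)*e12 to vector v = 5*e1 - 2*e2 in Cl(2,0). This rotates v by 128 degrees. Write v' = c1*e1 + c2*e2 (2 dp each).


Rotor R = cos(64deg) - sin(64deg)*e12
Rotation angle theta = 2 * 64 = 128 degrees
v' = R*v*~R rotates v by theta.
cos(128deg) = -0.6157, sin(128deg) = 0.7880
v'_1 = 5*cos(128deg) - (-2)*sin(128deg)
= 5*(-0.6157) - (-2)*0.7880
= -1.50
v'_2 = 5*sin(128deg) + (-2)*cos(128deg)
= 5*0.7880 + (-2)*(-0.6157)
= 5.17
v' = -1.50*e1 + 5.17*e2


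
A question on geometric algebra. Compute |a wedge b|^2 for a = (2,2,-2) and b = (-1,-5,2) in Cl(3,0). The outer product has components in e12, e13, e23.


a wedge b = (a1*b2 - a2*b1)*e12 + (a1*b3 - a3*b1)*e13 + (a2*b3 - a3*b2)*e23
e12 coeff: 2*(-5) - 2*(-1) = -10 - (-2) = -8
e13 coeff: 2*2 - (-2)*(-1) = 4 - 2 = 2
e23 coeff: 2*2 - (-2)*(-5) = 4 - 10 = -6
|a wedge b|^2 = (-8)^2 + 2^2 + (-6)^2
= 64 + 4 + 36
= 104


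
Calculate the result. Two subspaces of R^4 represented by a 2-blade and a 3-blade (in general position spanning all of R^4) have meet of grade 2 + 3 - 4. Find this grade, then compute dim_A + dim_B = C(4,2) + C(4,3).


Meet grade = grade(A) + grade(B) - n
= 2 + 3 - 4 = 1
C(4,2) = 6
C(4,3) = 4
dim_A + dim_B = 6 + 4 = 10


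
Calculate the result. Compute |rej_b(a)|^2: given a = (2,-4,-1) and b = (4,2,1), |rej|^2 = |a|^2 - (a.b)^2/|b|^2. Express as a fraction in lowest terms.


|a|^2 = 2^2 + (-4)^2 + (-1)^2 = 21
|b|^2 = 4^2 + 2^2 + 1^2 = 21
a . b = 2*4 + (-4)*2 + (-1)*1 = -1
(a.b)^2 = (-1)^2 = 1
|rej|^2 = 21 - 1/21
= (441 - 1)/21
= 440/21
In lowest terms: 440/21


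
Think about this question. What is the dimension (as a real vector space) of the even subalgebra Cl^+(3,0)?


Even subalgebra dimension = 2^(n-1)
n = 3 + 0 = 3
2^(3 - 1) = 2^2 = 4
Verification: sum of C(3,k) for even k = 1 + 3 = 4
Result = 4


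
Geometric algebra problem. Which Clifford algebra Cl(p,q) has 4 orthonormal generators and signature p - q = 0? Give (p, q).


We need p + q = 4 and p - q = 0.
Adding: 2p = 4 + 0 = 4, so p = 2.
Then q = 4 - 2 = 2.
(p, q) = (2, 2)


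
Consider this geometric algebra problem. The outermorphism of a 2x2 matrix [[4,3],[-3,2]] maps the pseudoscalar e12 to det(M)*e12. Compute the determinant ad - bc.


The outermorphism of a linear map f sends e1^e2 to f(e1)^f(e2).
f(e1) = 4*e1 - 3*e2
f(e2) = 3*e1 + 2*e2
f(e1) ^ f(e2) = (4*e1 - 3*e2) ^ (3*e1 + 2*e2)
= 4*2*e12 + (-3)*3*e21
= (8 - (-9))*e12
= 17*e12
Coefficient = 17


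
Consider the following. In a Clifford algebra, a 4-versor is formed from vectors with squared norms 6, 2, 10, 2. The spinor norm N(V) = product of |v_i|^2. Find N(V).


Spinor norm N(V) = |v1|^2 * |v2|^2 * ... * |v4|^2
= 6 * 2 * 10 * 2
Running product: 6, 12, 120, 240
N(V) = 240


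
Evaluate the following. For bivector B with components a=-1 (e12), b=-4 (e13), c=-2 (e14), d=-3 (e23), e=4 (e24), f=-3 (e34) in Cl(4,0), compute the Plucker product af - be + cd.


Plucker relation: af - be + cd
a*f = (-1)*(-3) = 3
b*e = (-4)*4 = -16
c*d = (-2)*(-3) = 6
af - be + cd = 3 - (-16) + 6
= 25


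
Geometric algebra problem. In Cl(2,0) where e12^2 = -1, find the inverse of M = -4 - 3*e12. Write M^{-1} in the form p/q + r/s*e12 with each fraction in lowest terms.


M = -4 - 3*e12, where e12^2 = -1.
Since M commutes with its reverse ~M = a - b*e12, M * ~M = a^2 - b^2*e12^2 = a^2 + b^2.
So M^{-1} = ~M / (a^2 + b^2) = (a - b*e12)/(a^2 + b^2).
a^2 + b^2 = 16 + 9 = 25
Scalar part = -4/25 = -4/25
Bivector coeff = 3/25 = 3/25
M^{-1} = -4/25 + 3/25*e12


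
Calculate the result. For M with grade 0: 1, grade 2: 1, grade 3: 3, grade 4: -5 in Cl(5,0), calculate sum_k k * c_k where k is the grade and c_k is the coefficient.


Grade-weighted sum = sum of grade_k * coefficient_k
0*1 = 0
2*1 = 2
3*3 = 9
4*(-5) = -20
Total = 0 + 2 + 9 + (-20) = -9


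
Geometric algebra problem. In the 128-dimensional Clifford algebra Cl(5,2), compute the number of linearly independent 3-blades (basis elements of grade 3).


Number of grade-k basis blades in Cl(p,q) with n = p + q is C(n, k).
n = 5 + 2 = 7
C(7, 3) = 7! / (3! * 4!)
= 5040 / (6 * 24)
= 35


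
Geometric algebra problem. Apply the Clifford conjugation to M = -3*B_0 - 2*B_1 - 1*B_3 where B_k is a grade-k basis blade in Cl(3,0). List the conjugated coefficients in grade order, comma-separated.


Clifford conjugate sign for grade k: (-1)^(k(k+1)/2)
Grade 0: (-1)^(0*1/2) = (-1)^0 = 1, coeff -3 -> -3
Grade 1: (-1)^(1*2/2) = (-1)^1 = -1, coeff -2 -> 2
Grade 3: (-1)^(3*4/2) = (-1)^6 = 1, coeff -1 -> -1
Conjugated coefficients: -3, 2, -1


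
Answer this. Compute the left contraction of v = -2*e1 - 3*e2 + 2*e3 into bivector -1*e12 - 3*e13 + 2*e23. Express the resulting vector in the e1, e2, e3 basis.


Left contraction v _| B = <vB>_1 (grade-1 part of the geometric product vB).
Using e1_|e12 = e2, e2_|e12 = -e1, e1_|e13 = e3, e3_|e13 = -e1, e2_|e23 = e3, e3_|e23 = -e2:
e1 coeff: -v2*b12 - v3*b13 = -(-3)*(-1) - (2)*(-3) = 3
e2 coeff: v1*b12 - v3*b23 = (-2)*(-1) - (2)*(2) = -2
e3 coeff: v1*b13 + v2*b23 = (-2)*(-3) + (-3)*(2) = 0
v _| B = 3*e1 - 2*e2 + 0*e3


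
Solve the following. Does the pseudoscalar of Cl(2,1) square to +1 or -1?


The pseudoscalar I = e1...e_n (product of all n generators) of Cl(p,q) satisfies I^2 = (-1)^(q + n(n-1)/2).
p = 2, q = 1, n = p + q = 3
n(n-1)/2 = 3 * 2 / 2 = 3
Exponent = q + n(n-1)/2 = 1 + 3 = 4
I^2 = (-1)^4 = +1


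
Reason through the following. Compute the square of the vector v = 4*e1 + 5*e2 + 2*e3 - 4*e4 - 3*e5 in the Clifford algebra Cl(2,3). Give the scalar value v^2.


v^2 = sum of c_i^2 * e_i^2
Positive signature terms (e_i^2 = +1): 4^2 + 5^2 = 41
Negative signature terms (e_j^2 = -1): 2^2 + (-4)^2 + (-3)^2 = 29
v^2 = 41 - 29 = 12


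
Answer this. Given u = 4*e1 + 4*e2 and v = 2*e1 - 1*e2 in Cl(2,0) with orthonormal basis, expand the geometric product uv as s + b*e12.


Expand: (4*e1 + 4*e2)(2*e1 - 1*e2)
= 4*2*e1e1 + 4*(-1)*e1e2 + 4*2*e2e1 + 4*(-1)*e2e2
Using e1^2 = e2^2 = 1, e2e1 = -e1e2:
Scalar part s = 4*2 + 4*(-1) = 8 + (-4) = 4
Bivector part b = 4*(-1) - 4*2 = -4 - 8 = -12
uv = 4 - 12*e12


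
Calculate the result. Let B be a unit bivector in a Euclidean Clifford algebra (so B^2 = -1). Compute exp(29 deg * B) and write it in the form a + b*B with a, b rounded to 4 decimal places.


For a unit bivector B with B^2 = -1, the exponential series gives
e^(theta*B) = cos(theta) + sin(theta)*B (the GA analogue of Euler's formula).
theta = 29 degrees = 0.506145 rad
cos(29 deg) = 0.8746
sin(29 deg) = 0.4848
exp(theta*B) = 0.8746 + 0.4848*B


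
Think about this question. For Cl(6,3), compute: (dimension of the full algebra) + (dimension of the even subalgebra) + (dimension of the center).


n = 6 + 3 = 9
Total dim = 2^9 = 512
Even subalgebra dim = 2^8 = 256
n is odd, so center dim = 2
Sum = 512 + 256 + 2 = 770


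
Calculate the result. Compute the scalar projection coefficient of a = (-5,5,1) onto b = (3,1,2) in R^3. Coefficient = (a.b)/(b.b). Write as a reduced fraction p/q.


Projection coefficient = (a . b) / (b . b)
a . b = (-5)*3 + 5*1 + 1*2
= -15 + 5 + 2 = -8
b . b = 3^2 + 1^2 + 2^2
= 9 + 1 + 4 = 14
Coefficient = -8/14
In lowest terms: -4/7


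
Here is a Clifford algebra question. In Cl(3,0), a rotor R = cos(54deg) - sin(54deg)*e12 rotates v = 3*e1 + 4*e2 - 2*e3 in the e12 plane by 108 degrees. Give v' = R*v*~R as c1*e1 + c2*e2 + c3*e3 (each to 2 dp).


Rotor R = cos(54deg) - sin(54deg)*e12
Rotation angle theta = 2 * 54 = 108 degrees in the e12 plane (e1 -> e2).
The component perpendicular to the plane (e3) is invariant: v'_3 = v3 = -2.00
cos(108deg) = -0.3090, sin(108deg) = 0.9511
v'_1 = v1*cos(theta) - v2*sin(theta) = 3*(-0.3090) - 4*0.9511 = -4.73
v'_2 = v1*sin(theta) + v2*cos(theta) = 3*0.9511 + 4*(-0.3090) = 1.62
v' = -4.73*e1 + 1.62*e2 - 2.00*e3


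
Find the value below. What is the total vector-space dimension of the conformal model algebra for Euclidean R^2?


The conformal model of R^2 uses Cl(3,1): the 2 Euclidean generators plus two extra orthogonal generators e+ (e+^2 = +1) and e- (e-^2 = -1), from which the null vectors e0, einf are built.
Number of generators m = 2 + 2 = 4.
dim Cl(p,q) = 2^m = 2^4 = 16


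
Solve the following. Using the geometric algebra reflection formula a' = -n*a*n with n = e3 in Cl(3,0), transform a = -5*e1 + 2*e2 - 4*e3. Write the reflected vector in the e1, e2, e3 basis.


Reflection formula: a' = -n*a*n, with n = e3 (unit vector, n^2 = 1).
For reflection through hyperplane perp to e3:
The component along e3 flips sign, others stay.
a = (-5, 2, -4)
a' = (-5, 2, 4)
a' = -5*e1 + 2*e2 + 4*e3


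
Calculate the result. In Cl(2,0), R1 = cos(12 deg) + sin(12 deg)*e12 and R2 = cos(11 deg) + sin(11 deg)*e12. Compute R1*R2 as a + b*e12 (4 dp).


Same-plane rotors commute and their half-angles add:
R1*R2 = cos(a1 + a2) + sin(a1 + a2)*e12.
a1 + a2 = 12 + 11 = 23 deg
cos(23 deg) = 0.9205
sin(23 deg) = 0.3907
R1*R2 = 0.9205 + 0.3907*e12


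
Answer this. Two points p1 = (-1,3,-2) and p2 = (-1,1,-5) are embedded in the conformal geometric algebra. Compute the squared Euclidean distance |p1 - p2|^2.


p1 - p2 = (0, 2, 3)
|p1 - p2|^2 = 0^2 + 2^2 + 3^2
= 0 + 4 + 9
= 13


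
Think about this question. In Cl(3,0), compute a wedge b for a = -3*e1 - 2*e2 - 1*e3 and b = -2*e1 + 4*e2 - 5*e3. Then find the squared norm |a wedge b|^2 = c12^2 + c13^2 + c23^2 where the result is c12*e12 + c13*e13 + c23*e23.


a wedge b = (a1*b2 - a2*b1)*e12 + (a1*b3 - a3*b1)*e13 + (a2*b3 - a3*b2)*e23
e12 coeff: (-3)*4 - (-2)*(-2) = -12 - 4 = -16
e13 coeff: (-3)*(-5) - (-1)*(-2) = 15 - 2 = 13
e23 coeff: (-2)*(-5) - (-1)*4 = 10 - (-4) = 14
|a wedge b|^2 = (-16)^2 + 13^2 + 14^2
= 256 + 169 + 196
= 621


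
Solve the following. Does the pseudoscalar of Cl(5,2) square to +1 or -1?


The pseudoscalar I = e1...e_n (product of all n generators) of Cl(p,q) satisfies I^2 = (-1)^(q + n(n-1)/2).
p = 5, q = 2, n = p + q = 7
n(n-1)/2 = 7 * 6 / 2 = 21
Exponent = q + n(n-1)/2 = 2 + 21 = 23
I^2 = (-1)^23 = -1


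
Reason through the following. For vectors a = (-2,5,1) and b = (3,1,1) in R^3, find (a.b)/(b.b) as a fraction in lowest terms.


Projection coefficient = (a . b) / (b . b)
a . b = (-2)*3 + 5*1 + 1*1
= -6 + 5 + 1 = 0
b . b = 3^2 + 1^2 + 1^2
= 9 + 1 + 1 = 11
Coefficient = 0/11
In lowest terms: 0/1


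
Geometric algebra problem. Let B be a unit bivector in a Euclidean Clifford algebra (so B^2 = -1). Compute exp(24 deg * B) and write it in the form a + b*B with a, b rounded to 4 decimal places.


For a unit bivector B with B^2 = -1, the exponential series gives
e^(theta*B) = cos(theta) + sin(theta)*B (the GA analogue of Euler's formula).
theta = 24 degrees = 0.418879 rad
cos(24 deg) = 0.9135
sin(24 deg) = 0.4067
exp(theta*B) = 0.9135 + 0.4067*B


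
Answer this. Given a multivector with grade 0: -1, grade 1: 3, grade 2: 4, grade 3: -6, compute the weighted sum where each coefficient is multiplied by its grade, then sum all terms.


Grade-weighted sum = sum of grade_k * coefficient_k
0*(-1) = 0
1*3 = 3
2*4 = 8
3*(-6) = -18
Total = 0 + 3 + 8 + (-18) = -7


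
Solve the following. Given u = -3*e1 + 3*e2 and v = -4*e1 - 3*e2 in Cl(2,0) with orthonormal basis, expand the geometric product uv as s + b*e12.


Expand: (-3*e1 + 3*e2)(-4*e1 - 3*e2)
= (-3)*(-4)*e1e1 + (-3)*(-3)*e1e2 + 3*(-4)*e2e1 + 3*(-3)*e2e2
Using e1^2 = e2^2 = 1, e2e1 = -e1e2:
Scalar part s = (-3)*(-4) + 3*(-3) = 12 + (-9) = 3
Bivector part b = (-3)*(-3) - 3*(-4) = 9 - (-12) = 21
uv = 3 + 21*e12


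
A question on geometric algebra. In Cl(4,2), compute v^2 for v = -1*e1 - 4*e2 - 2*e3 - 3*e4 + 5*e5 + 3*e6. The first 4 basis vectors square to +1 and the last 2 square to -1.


v^2 = sum of c_i^2 * e_i^2
Positive signature terms (e_i^2 = +1): (-1)^2 + (-4)^2 + (-2)^2 + (-3)^2 = 30
Negative signature terms (e_j^2 = -1): 5^2 + 3^2 = 34
v^2 = 30 - 34 = -4


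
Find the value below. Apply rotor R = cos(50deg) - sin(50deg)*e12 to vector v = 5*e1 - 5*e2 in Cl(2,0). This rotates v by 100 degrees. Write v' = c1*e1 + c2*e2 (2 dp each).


Rotor R = cos(50deg) - sin(50deg)*e12
Rotation angle theta = 2 * 50 = 100 degrees
v' = R*v*~R rotates v by theta.
cos(100deg) = -0.1736, sin(100deg) = 0.9848
v'_1 = 5*cos(100deg) - (-5)*sin(100deg)
= 5*(-0.1736) - (-5)*0.9848
= 4.06
v'_2 = 5*sin(100deg) + (-5)*cos(100deg)
= 5*0.9848 + (-5)*(-0.1736)
= 5.79
v' = 4.06*e1 + 5.79*e2


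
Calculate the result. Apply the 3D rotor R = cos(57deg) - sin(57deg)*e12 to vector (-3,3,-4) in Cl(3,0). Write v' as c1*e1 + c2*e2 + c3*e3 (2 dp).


Rotor R = cos(57deg) - sin(57deg)*e12
Rotation angle theta = 2 * 57 = 114 degrees in the e12 plane (e1 -> e2).
The component perpendicular to the plane (e3) is invariant: v'_3 = v3 = -4.00
cos(114deg) = -0.4067, sin(114deg) = 0.9135
v'_1 = v1*cos(theta) - v2*sin(theta) = -3*(-0.4067) - 3*0.9135 = -1.52
v'_2 = v1*sin(theta) + v2*cos(theta) = -3*0.9135 + 3*(-0.4067) = -3.96
v' = -1.52*e1 - 3.96*e2 - 4.00*e3


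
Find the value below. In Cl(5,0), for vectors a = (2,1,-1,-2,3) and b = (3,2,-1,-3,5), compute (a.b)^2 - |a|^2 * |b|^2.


a . b = 2*3 + 1*2 + (-1)*(-1) + (-2)*(-3) + 3*5
= 6 + 2 + 1 + 6 + 15 = 30
|a|^2 = 2^2 + 1^2 + (-1)^2 + (-2)^2 + 3^2 = 19
|b|^2 = 3^2 + 2^2 + (-1)^2 + (-3)^2 + 5^2 = 48
(a.b)^2 = 30^2 = 900
|a|^2 * |b|^2 = 19 * 48 = 912
Result = 900 - 912 = -12


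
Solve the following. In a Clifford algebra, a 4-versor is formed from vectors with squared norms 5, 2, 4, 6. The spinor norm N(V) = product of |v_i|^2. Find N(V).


Spinor norm N(V) = |v1|^2 * |v2|^2 * ... * |v4|^2
= 5 * 2 * 4 * 6
Running product: 5, 10, 40, 240
N(V) = 240


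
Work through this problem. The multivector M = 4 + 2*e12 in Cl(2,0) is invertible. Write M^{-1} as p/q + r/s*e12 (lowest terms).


M = 4 + 2*e12, where e12^2 = -1.
Since M commutes with its reverse ~M = a - b*e12, M * ~M = a^2 - b^2*e12^2 = a^2 + b^2.
So M^{-1} = ~M / (a^2 + b^2) = (a - b*e12)/(a^2 + b^2).
a^2 + b^2 = 16 + 4 = 20
Scalar part = 4/20 = 1/5
Bivector coeff = -2/20 = -1/10
M^{-1} = 1/5 - 1/10*e12


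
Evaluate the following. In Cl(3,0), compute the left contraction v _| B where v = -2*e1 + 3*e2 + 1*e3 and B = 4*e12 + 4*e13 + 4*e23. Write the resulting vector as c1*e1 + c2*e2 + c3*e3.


Left contraction v _| B = <vB>_1 (grade-1 part of the geometric product vB).
Using e1_|e12 = e2, e2_|e12 = -e1, e1_|e13 = e3, e3_|e13 = -e1, e2_|e23 = e3, e3_|e23 = -e2:
e1 coeff: -v2*b12 - v3*b13 = -(3)*(4) - (1)*(4) = -16
e2 coeff: v1*b12 - v3*b23 = (-2)*(4) - (1)*(4) = -12
e3 coeff: v1*b13 + v2*b23 = (-2)*(4) + (3)*(4) = 4
v _| B = -16*e1 - 12*e2 + 4*e3


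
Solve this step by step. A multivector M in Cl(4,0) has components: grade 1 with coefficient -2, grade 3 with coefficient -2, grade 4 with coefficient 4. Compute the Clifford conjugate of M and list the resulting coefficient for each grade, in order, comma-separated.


Clifford conjugate sign for grade k: (-1)^(k(k+1)/2)
Grade 1: (-1)^(1*2/2) = (-1)^1 = -1, coeff -2 -> 2
Grade 3: (-1)^(3*4/2) = (-1)^6 = 1, coeff -2 -> -2
Grade 4: (-1)^(4*5/2) = (-1)^10 = 1, coeff 4 -> 4
Conjugated coefficients: 2, -2, 4


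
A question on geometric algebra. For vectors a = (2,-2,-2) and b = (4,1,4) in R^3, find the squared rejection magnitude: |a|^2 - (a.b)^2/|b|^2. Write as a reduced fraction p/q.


|a|^2 = 2^2 + (-2)^2 + (-2)^2 = 12
|b|^2 = 4^2 + 1^2 + 4^2 = 33
a . b = 2*4 + (-2)*1 + (-2)*4 = -2
(a.b)^2 = (-2)^2 = 4
|rej|^2 = 12 - 4/33
= (396 - 4)/33
= 392/33
In lowest terms: 392/33


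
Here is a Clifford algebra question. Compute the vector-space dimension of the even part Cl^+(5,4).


Even subalgebra dimension = 2^(n-1)
n = 5 + 4 = 9
2^(9 - 1) = 2^8 = 256
Verification: sum of C(9,k) for even k = 1 + 36 + 126 + 84 + 9 = 256
Result = 256


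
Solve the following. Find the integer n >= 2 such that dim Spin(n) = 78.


dim Spin(n) = dim so(n) = n(n-1)/2.
Solve n(n-1)/2 = 78, i.e. n^2 - n - 156 = 0.
Discriminant = 1 + 8*78 = 625
n = (1 + sqrt(625))/2 = (1 + 25)/2 = 13


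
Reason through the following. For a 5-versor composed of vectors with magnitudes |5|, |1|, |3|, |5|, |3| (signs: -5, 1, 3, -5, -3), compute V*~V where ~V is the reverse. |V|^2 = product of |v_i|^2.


Each vector v_i has |v_i|^2 = s_i^2
Squared scales: (-5)^2 = 25, 1^2 = 1, 3^2 = 9, (-5)^2 = 25, (-3)^2 = 9
|V|^2 = 25 * 1 * 9 * 25 * 9
= 50625
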